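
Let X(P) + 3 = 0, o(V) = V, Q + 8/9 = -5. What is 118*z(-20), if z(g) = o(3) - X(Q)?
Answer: 708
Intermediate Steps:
Q = -53/9 (Q = -8/9 - 5 = -53/9 ≈ -5.8889)
X(P) = -3 (X(P) = -3 + 0 = -3)
z(g) = 6 (z(g) = 3 - 1*(-3) = 3 + 3 = 6)
118*z(-20) = 118*6 = 708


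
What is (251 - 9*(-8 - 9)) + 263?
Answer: 667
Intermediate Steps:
(251 - 9*(-8 - 9)) + 263 = (251 - 9*(-17)) + 263 = (251 + 153) + 263 = 404 + 263 = 667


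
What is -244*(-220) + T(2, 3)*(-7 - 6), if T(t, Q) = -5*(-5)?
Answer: 53355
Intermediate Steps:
T(t, Q) = 25
-244*(-220) + T(2, 3)*(-7 - 6) = -244*(-220) + 25*(-7 - 6) = 53680 + 25*(-13) = 53680 - 325 = 53355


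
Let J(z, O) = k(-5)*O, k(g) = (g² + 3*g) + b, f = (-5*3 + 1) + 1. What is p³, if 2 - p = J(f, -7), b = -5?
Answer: 50653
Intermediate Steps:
f = -13 (f = (-15 + 1) + 1 = -14 + 1 = -13)
k(g) = -5 + g² + 3*g (k(g) = (g² + 3*g) - 5 = -5 + g² + 3*g)
J(z, O) = 5*O (J(z, O) = (-5 + (-5)² + 3*(-5))*O = (-5 + 25 - 15)*O = 5*O)
p = 37 (p = 2 - 5*(-7) = 2 - 1*(-35) = 2 + 35 = 37)
p³ = 37³ = 50653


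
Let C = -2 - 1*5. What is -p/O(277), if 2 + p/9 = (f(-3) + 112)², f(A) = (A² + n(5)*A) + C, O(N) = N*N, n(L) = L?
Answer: -88191/76729 ≈ -1.1494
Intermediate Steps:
C = -7 (C = -2 - 5 = -7)
O(N) = N²
f(A) = -7 + A² + 5*A (f(A) = (A² + 5*A) - 7 = -7 + A² + 5*A)
p = 88191 (p = -18 + 9*((-7 + (-3)² + 5*(-3)) + 112)² = -18 + 9*((-7 + 9 - 15) + 112)² = -18 + 9*(-13 + 112)² = -18 + 9*99² = -18 + 9*9801 = -18 + 88209 = 88191)
-p/O(277) = -88191/(277²) = -88191/76729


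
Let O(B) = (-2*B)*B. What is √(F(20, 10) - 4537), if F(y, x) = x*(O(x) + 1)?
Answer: I*√6527 ≈ 80.79*I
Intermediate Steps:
O(B) = -2*B²
F(y, x) = x*(1 - 2*x²) (F(y, x) = x*(-2*x² + 1) = x*(1 - 2*x²))
√(F(20, 10) - 4537) = √((10 - 2*10³) - 4537) = √((10 - 2*1000) - 4537) = √((10 - 2000) - 4537) = √(-1990 - 4537) = √(-6527) = I*√6527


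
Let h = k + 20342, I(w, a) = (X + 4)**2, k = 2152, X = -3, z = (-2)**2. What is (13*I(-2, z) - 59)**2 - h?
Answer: -20378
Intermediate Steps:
z = 4
I(w, a) = 1 (I(w, a) = (-3 + 4)**2 = 1**2 = 1)
h = 22494 (h = 2152 + 20342 = 22494)
(13*I(-2, z) - 59)**2 - h = (13*1 - 59)**2 - 1*22494 = (13 - 59)**2 - 22494 = (-46)**2 - 22494 = 2116 - 22494 = -20378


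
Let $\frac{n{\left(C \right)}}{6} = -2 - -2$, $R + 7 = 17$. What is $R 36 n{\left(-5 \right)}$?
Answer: $0$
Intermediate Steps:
$R = 10$ ($R = -7 + 17 = 10$)
$n{\left(C \right)} = 0$ ($n{\left(C \right)} = 6 \left(-2 - -2\right) = 6 \left(-2 + 2\right) = 6 \cdot 0 = 0$)
$R 36 n{\left(-5 \right)} = 10 \cdot 36 \cdot 0 = 360 \cdot 0 = 0$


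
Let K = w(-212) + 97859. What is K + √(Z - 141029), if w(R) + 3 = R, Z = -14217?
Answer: 97644 + I*√155246 ≈ 97644.0 + 394.01*I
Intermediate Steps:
w(R) = -3 + R
K = 97644 (K = (-3 - 212) + 97859 = -215 + 97859 = 97644)
K + √(Z - 141029) = 97644 + √(-14217 - 141029) = 97644 + √(-155246) = 97644 + I*√155246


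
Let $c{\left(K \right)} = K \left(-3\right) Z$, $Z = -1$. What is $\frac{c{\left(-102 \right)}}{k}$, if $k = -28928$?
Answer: $\frac{153}{14464} \approx 0.010578$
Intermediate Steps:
$c{\left(K \right)} = 3 K$ ($c{\left(K \right)} = K \left(-3\right) \left(-1\right) = - 3 K \left(-1\right) = 3 K$)
$\frac{c{\left(-102 \right)}}{k} = \frac{3 \left(-102\right)}{-28928} = \left(-306\right) \left(- \frac{1}{28928}\right) = \frac{153}{14464}$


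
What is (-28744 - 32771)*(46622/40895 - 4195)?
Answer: 2110061730609/8179 ≈ 2.5799e+8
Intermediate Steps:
(-28744 - 32771)*(46622/40895 - 4195) = -61515*(46622*(1/40895) - 4195) = -61515*(46622/40895 - 4195) = -61515*(-171507903/40895) = 2110061730609/8179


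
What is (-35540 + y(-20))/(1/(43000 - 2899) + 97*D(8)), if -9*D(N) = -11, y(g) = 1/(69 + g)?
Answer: -209502742077/698867008 ≈ -299.77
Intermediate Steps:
D(N) = 11/9 (D(N) = -1/9*(-11) = 11/9)
(-35540 + y(-20))/(1/(43000 - 2899) + 97*D(8)) = (-35540 + 1/(69 - 20))/(1/(43000 - 2899) + 97*(11/9)) = (-35540 + 1/49)/(1/40101 + 1067/9) = -1741459/(49*14262592/120303) = -1741459/49*120303/14262592 = -209502742077/698867008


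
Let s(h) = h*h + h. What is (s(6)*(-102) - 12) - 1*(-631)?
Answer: -3665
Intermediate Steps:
s(h) = h + h² (s(h) = h² + h = h + h²)
(s(6)*(-102) - 12) - 1*(-631) = ((6*(1 + 6))*(-102) - 12) - 1*(-631) = ((6*7)*(-102) - 12) + 631 = (42*(-102) - 12) + 631 = (-4284 - 12) + 631 = -4296 + 631 = -3665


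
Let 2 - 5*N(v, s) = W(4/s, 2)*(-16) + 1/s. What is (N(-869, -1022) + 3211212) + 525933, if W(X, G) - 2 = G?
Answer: 19096878403/5110 ≈ 3.7372e+6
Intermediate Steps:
W(X, G) = 2 + G
N(v, s) = 66/5 - 1/(5*s) (N(v, s) = 2/5 - ((2 + 2)*(-16) + 1/s)/5 = 2/5 - (4*(-16) + 1/s)/5 = 2/5 - (-64 + 1/s)/5 = 2/5 + (64/5 - 1/(5*s)) = 66/5 - 1/(5*s))
(N(-869, -1022) + 3211212) + 525933 = ((1/5)*(-1 + 66*(-1022))/(-1022) + 3211212) + 525933 = ((1/5)*(-1/1022)*(-1 - 67452) + 3211212) + 525933 = ((1/5)*(-1/1022)*(-67453) + 3211212) + 525933 = (67453/5110 + 3211212) + 525933 = 16409360773/5110 + 525933 = 19096878403/5110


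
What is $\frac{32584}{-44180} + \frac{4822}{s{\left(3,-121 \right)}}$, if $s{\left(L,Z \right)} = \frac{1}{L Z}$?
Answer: $- \frac{19333021516}{11045} \approx -1.7504 \cdot 10^{6}$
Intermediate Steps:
$s{\left(L,Z \right)} = \frac{1}{L Z}$
$\frac{32584}{-44180} + \frac{4822}{s{\left(3,-121 \right)}} = \frac{32584}{-44180} + \frac{4822}{\frac{1}{3} \frac{1}{-121}} = 32584 \left(- \frac{1}{44180}\right) + \frac{4822}{\frac{1}{3} \left(- \frac{1}{121}\right)} = - \frac{8146}{11045} + \frac{4822}{- \frac{1}{363}} = - \frac{8146}{11045} + 4822 \left(-363\right) = - \frac{8146}{11045} - 1750386 = - \frac{19333021516}{11045}$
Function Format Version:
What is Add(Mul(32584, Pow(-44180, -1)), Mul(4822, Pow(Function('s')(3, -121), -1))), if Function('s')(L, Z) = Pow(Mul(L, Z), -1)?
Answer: Rational(-19333021516, 11045) ≈ -1.7504e+6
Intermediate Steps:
Function('s')(L, Z) = Mul(Pow(L, -1), Pow(Z, -1))
Add(Mul(32584, Pow(-44180, -1)), Mul(4822, Pow(Function('s')(3, -121), -1))) = Add(Mul(32584, Pow(-44180, -1)), Mul(4822, Pow(Mul(Pow(3, -1), Pow(-121, -1)), -1))) = Add(Mul(32584, Rational(-1, 44180)), Mul(4822, Pow(Mul(Rational(1, 3), Rational(-1, 121)), -1))) = Add(Rational(-8146, 11045), Mul(4822, Pow(Rational(-1, 363), -1))) = Add(Rational(-8146, 11045), Mul(4822, -363)) = Add(Rational(-8146, 11045), -1750386) = Rational(-19333021516, 11045)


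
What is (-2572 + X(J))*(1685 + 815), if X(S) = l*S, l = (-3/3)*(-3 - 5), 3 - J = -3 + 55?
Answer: -7410000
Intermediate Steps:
J = -49 (J = 3 - (-3 + 55) = 3 - 1*52 = 3 - 52 = -49)
l = 8 (l = -3*⅓*(-8) = -1*(-8) = 8)
X(S) = 8*S
(-2572 + X(J))*(1685 + 815) = (-2572 + 8*(-49))*(1685 + 815) = (-2572 - 392)*2500 = -2964*2500 = -7410000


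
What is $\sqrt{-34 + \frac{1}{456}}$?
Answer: $\frac{i \sqrt{1767342}}{228} \approx 5.8308 i$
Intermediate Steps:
$\sqrt{-34 + \frac{1}{456}} = \sqrt{- \frac{15503}{456}} = \frac{i \sqrt{1767342}}{228}$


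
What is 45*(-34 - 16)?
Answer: -2250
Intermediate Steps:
45*(-34 - 16) = 45*(-50) = -2250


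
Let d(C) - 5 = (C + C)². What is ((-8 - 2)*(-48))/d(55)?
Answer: 32/807 ≈ 0.039653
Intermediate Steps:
d(C) = 5 + 4*C² (d(C) = 5 + (C + C)² = 5 + (2*C)² = 5 + 4*C²)
((-8 - 2)*(-48))/d(55) = ((-8 - 2)*(-48))/(5 + 4*55²) = (-10*(-48))/(5 + 4*3025) = 480/(5 + 12100) = 480/12105 = 480*(1/12105) = 32/807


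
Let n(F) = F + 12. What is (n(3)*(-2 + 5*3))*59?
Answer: 11505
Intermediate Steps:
n(F) = 12 + F
(n(3)*(-2 + 5*3))*59 = ((12 + 3)*(-2 + 5*3))*59 = (15*(-2 + 15))*59 = (15*13)*59 = 195*59 = 11505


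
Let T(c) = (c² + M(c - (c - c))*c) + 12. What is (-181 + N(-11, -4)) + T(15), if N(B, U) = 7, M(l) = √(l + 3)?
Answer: 63 + 45*√2 ≈ 126.64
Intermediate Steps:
M(l) = √(3 + l)
T(c) = 12 + c² + c*√(3 + c) (T(c) = (c² + √(3 + (c - (c - c)))*c) + 12 = (c² + √(3 + (c - 1*0))*c) + 12 = (c² + √(3 + (c + 0))*c) + 12 = (c² + √(3 + c)*c) + 12 = (c² + c*√(3 + c)) + 12 = 12 + c² + c*√(3 + c))
(-181 + N(-11, -4)) + T(15) = (-181 + 7) + (12 + 15² + 15*√(3 + 15)) = -174 + (12 + 225 + 15*√18) = -174 + (12 + 225 + 15*(3*√2)) = -174 + (12 + 225 + 45*√2) = -174 + (237 + 45*√2) = 63 + 45*√2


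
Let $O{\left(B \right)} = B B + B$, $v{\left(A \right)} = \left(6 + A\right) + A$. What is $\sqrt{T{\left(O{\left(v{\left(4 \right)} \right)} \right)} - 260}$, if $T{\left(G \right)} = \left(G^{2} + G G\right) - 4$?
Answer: $8 \sqrt{1374} \approx 296.54$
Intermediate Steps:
$v{\left(A \right)} = 6 + 2 A$
$O{\left(B \right)} = B + B^{2}$ ($O{\left(B \right)} = B^{2} + B = B + B^{2}$)
$T{\left(G \right)} = -4 + 2 G^{2}$ ($T{\left(G \right)} = \left(G^{2} + G^{2}\right) - 4 = 2 G^{2} - 4 = -4 + 2 G^{2}$)
$\sqrt{T{\left(O{\left(v{\left(4 \right)} \right)} \right)} - 260} = \sqrt{\left(-4 + 2 \left(\left(6 + 2 \cdot 4\right) \left(1 + \left(6 + 2 \cdot 4\right)\right)\right)^{2}\right) - 260} = \sqrt{\left(-4 + 2 \left(\left(6 + 8\right) \left(1 + \left(6 + 8\right)\right)\right)^{2}\right) - 260} = \sqrt{\left(-4 + 2 \left(14 \left(1 + 14\right)\right)^{2}\right) - 260} = \sqrt{\left(-4 + 2 \left(14 \cdot 15\right)^{2}\right) - 260} = \sqrt{\left(-4 + 2 \cdot 210^{2}\right) - 260} = \sqrt{\left(-4 + 2 \cdot 44100\right) - 260} = \sqrt{\left(-4 + 88200\right) - 260} = \sqrt{88196 - 260} = \sqrt{87936} = 8 \sqrt{1374}$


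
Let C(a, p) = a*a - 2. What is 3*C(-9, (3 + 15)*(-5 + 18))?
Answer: 237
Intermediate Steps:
C(a, p) = -2 + a² (C(a, p) = a² - 2 = -2 + a²)
3*C(-9, (3 + 15)*(-5 + 18)) = 3*(-2 + (-9)²) = 3*(-2 + 81) = 3*79 = 237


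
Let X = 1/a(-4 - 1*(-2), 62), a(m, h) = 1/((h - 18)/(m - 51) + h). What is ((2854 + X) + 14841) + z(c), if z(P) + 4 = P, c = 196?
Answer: 951253/53 ≈ 17948.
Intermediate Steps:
a(m, h) = 1/(h + (-18 + h)/(-51 + m)) (a(m, h) = 1/((-18 + h)/(-51 + m) + h) = 1/(h + (-18 + h)/(-51 + m)))
X = 3242/53 (X = 1/((51 - (-4 - 1*(-2)))/(18 + 50*62 - 1*62*(-4 - 1*(-2)))) = 1/((51 - (-4 + 2))/(18 + 3100 - 1*62*(-4 + 2))) = 1/((51 - 1*(-2))/(18 + 3100 - 1*62*(-2))) = 1/((51 + 2)/(18 + 3100 + 124)) = 1/(53/3242) = 3242/53 ≈ 61.170)
z(P) = -4 + P
((2854 + X) + 14841) + z(c) = ((2854 + 3242/53) + 14841) + (-4 + 196) = (154504/53 + 14841) + 192 = 941077/53 + 192 = 951253/53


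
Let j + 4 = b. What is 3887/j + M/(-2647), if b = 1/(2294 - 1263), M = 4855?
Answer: -10627861724/10913581 ≈ -973.82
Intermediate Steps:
b = 1/1031 ≈ 0.00096993
j = -4123/1031 (j = -4 + 1/1031 = -4123/1031 ≈ -3.9990)
3887/j + M/(-2647) = 3887/(-4123/1031) + 4855/(-2647) = 3887*(-1031/4123) + 4855*(-1/2647) = -4007497/4123 - 4855/2647 = -10627861724/10913581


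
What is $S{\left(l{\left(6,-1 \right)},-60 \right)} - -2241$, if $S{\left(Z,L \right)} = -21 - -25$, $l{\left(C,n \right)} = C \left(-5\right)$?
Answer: $2245$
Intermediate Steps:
$l{\left(C,n \right)} = - 5 C$
$S{\left(Z,L \right)} = 4$ ($S{\left(Z,L \right)} = -21 + 25 = 4$)
$S{\left(l{\left(6,-1 \right)},-60 \right)} - -2241 = 4 - -2241 = 4 + 2241 = 2245$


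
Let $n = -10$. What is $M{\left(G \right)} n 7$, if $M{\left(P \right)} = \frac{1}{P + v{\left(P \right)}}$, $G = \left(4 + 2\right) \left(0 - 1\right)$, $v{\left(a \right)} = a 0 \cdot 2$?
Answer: $\frac{35}{3} \approx 11.667$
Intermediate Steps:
$v{\left(a \right)} = 0$ ($v{\left(a \right)} = 0 \cdot 2 = 0$)
$G = -6$ ($G = 6 \left(-1\right) = -6$)
$M{\left(P \right)} = \frac{1}{P}$ ($M{\left(P \right)} = \frac{1}{P + 0} = \frac{1}{P}$)
$M{\left(G \right)} n 7 = \frac{1}{-6} \left(-10\right) 7 = \left(- \frac{1}{6}\right) \left(-10\right) 7 = \frac{5}{3} \cdot 7 = \frac{35}{3}$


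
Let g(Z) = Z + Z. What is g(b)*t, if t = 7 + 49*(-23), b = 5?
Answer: -11200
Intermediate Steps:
g(Z) = 2*Z
t = -1120 (t = 7 - 1127 = -1120)
g(b)*t = (2*5)*(-1120) = 10*(-1120) = -11200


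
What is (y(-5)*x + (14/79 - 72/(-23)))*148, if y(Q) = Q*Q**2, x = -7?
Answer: 236190980/1817 ≈ 1.2999e+5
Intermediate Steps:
y(Q) = Q**3
(y(-5)*x + (14/79 - 72/(-23)))*148 = ((-5)**3*(-7) + (14/79 - 72/(-23)))*148 = (-125*(-7) + (14*(1/79) - 72*(-1/23)))*148 = (875 + (14/79 + 72/23))*148 = (875 + 6010/1817)*148 = (1595885/1817)*148 = 236190980/1817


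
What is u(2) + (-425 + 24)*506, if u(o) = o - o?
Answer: -202906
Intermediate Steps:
u(o) = 0
u(2) + (-425 + 24)*506 = 0 + (-425 + 24)*506 = 0 - 401*506 = 0 - 202906 = -202906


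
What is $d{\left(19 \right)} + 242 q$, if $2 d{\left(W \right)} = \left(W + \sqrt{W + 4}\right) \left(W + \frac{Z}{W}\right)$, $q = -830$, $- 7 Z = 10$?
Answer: $- \frac{2809523}{14} + \frac{2517 \sqrt{23}}{266} \approx -2.0063 \cdot 10^{5}$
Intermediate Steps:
$Z = - \frac{10}{7}$ ($Z = \left(- \frac{1}{7}\right) 10 = - \frac{10}{7} \approx -1.4286$)
$d{\left(W \right)} = \frac{\left(W + \sqrt{4 + W}\right) \left(W - \frac{10}{7 W}\right)}{2}$ ($d{\left(W \right)} = \frac{\left(W + \sqrt{W + 4}\right) \left(W - \frac{10}{7 W}\right)}{2} = \frac{\left(W + \sqrt{4 + W}\right) \left(W - \frac{10}{7 W}\right)}{2}$)
$d{\left(19 \right)} + 242 q = \frac{- 10 \sqrt{4 + 19} + 19 \left(-10 + 7 \cdot 19^{2} + 7 \cdot 19 \sqrt{4 + 19}\right)}{14 \cdot 19} + 242 \left(-830\right) = \frac{1}{14} \cdot \frac{1}{19} \left(- 10 \sqrt{23} + 19 \left(-10 + 7 \cdot 361 + 7 \cdot 19 \sqrt{23}\right)\right) - 200860 = \frac{1}{14} \cdot \frac{1}{19} \left(- 10 \sqrt{23} + 19 \left(-10 + 2527 + 133 \sqrt{23}\right)\right) - 200860 = \frac{1}{14} \cdot \frac{1}{19} \left(- 10 \sqrt{23} + 19 \left(2517 + 133 \sqrt{23}\right)\right) - 200860 = \frac{1}{14} \cdot \frac{1}{19} \left(- 10 \sqrt{23} + \left(47823 + 2527 \sqrt{23}\right)\right) - 200860 = \frac{1}{14} \cdot \frac{1}{19} \left(47823 + 2517 \sqrt{23}\right) - 200860 = \left(\frac{2517}{14} + \frac{2517 \sqrt{23}}{266}\right) - 200860 = - \frac{2809523}{14} + \frac{2517 \sqrt{23}}{266}$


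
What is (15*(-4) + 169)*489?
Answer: 53301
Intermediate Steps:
(15*(-4) + 169)*489 = (-60 + 169)*489 = 109*489 = 53301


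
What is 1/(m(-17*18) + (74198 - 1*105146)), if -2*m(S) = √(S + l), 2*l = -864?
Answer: -20632/638519259 + I*√82/638519259 ≈ -3.2312e-5 + 1.4182e-8*I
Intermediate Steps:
l = -432 (l = (½)*(-864) = -432)
m(S) = -√(-432 + S)/2 (m(S) = -√(S - 432)/2 = -√(-432 + S)/2)
1/(m(-17*18) + (74198 - 1*105146)) = 1/(-√(-432 - 17*18)/2 + (74198 - 1*105146)) = 1/(-√(-432 - 306)/2 + (74198 - 105146)) = 1/(-3*I*√82/2 - 30948) = 1/(-30948 - 3*I*√82/2)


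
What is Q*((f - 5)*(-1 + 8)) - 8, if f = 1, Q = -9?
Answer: 244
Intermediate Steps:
Q*((f - 5)*(-1 + 8)) - 8 = -9*(1 - 5)*(-1 + 8) - 8 = -(-36)*7 - 8 = -9*(-28) - 8 = 252 - 8 = 244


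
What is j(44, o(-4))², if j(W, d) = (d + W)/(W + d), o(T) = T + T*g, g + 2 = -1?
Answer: 1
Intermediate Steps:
g = -3 (g = -2 - 1 = -3)
o(T) = -2*T (o(T) = T + T*(-3) = T - 3*T = -2*T)
j(W, d) = 1 (j(W, d) = (W + d)/(W + d) = 1)
j(44, o(-4))² = 1² = 1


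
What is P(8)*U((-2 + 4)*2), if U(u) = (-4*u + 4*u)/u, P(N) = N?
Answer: 0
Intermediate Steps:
U(u) = 0 (U(u) = 0/u = 0)
P(8)*U((-2 + 4)*2) = 8*0 = 0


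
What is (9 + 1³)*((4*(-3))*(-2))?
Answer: 240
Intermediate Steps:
(9 + 1³)*((4*(-3))*(-2)) = (9 + 1)*(-12*(-2)) = 10*24 = 240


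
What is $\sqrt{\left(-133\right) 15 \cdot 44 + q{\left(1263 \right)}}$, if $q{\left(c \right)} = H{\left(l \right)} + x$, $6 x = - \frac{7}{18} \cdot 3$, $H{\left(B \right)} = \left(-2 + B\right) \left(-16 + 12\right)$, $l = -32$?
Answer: $\frac{i \sqrt{3155191}}{6} \approx 296.05 i$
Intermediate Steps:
$H{\left(B \right)} = 8 - 4 B$ ($H{\left(B \right)} = \left(-2 + B\right) \left(-4\right) = 8 - 4 B$)
$x = - \frac{7}{36}$ ($x = \frac{- \frac{7}{18} \cdot 3}{6} = \frac{\left(-7\right) \frac{1}{18} \cdot 3}{6} = \frac{\left(- \frac{7}{18}\right) 3}{6} = \frac{1}{6} \left(- \frac{7}{6}\right) = - \frac{7}{36} \approx -0.19444$)
$q{\left(c \right)} = \frac{4889}{36}$ ($q{\left(c \right)} = \left(8 - -128\right) - \frac{7}{36} = \left(8 + 128\right) - \frac{7}{36} = 136 - \frac{7}{36} = \frac{4889}{36}$)
$\sqrt{\left(-133\right) 15 \cdot 44 + q{\left(1263 \right)}} = \sqrt{\left(-133\right) 15 \cdot 44 + \frac{4889}{36}} = \sqrt{\left(-1995\right) 44 + \frac{4889}{36}} = \sqrt{-87780 + \frac{4889}{36}} = \sqrt{- \frac{3155191}{36}} = \frac{i \sqrt{3155191}}{6}$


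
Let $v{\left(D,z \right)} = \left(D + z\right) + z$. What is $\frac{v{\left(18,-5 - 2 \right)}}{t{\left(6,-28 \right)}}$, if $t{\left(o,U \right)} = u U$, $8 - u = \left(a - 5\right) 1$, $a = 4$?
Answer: $- \frac{1}{63} \approx -0.015873$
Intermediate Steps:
$u = 9$ ($u = 8 - \left(4 - 5\right) 1 = 8 - \left(-1\right) 1 = 8 - -1 = 8 + 1 = 9$)
$t{\left(o,U \right)} = 9 U$
$v{\left(D,z \right)} = D + 2 z$
$\frac{v{\left(18,-5 - 2 \right)}}{t{\left(6,-28 \right)}} = \frac{18 + 2 \left(-5 - 2\right)}{9 \left(-28\right)} = \frac{18 + 2 \left(-5 - 2\right)}{-252} = \left(18 + 2 \left(-7\right)\right) \left(- \frac{1}{252}\right) = \left(18 - 14\right) \left(- \frac{1}{252}\right) = 4 \left(- \frac{1}{252}\right) = - \frac{1}{63}$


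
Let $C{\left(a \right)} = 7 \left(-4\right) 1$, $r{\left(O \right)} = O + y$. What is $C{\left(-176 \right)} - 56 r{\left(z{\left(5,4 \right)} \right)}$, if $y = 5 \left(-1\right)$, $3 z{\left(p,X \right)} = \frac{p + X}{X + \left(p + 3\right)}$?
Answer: $238$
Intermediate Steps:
$z{\left(p,X \right)} = \frac{X + p}{3 \left(3 + X + p\right)}$ ($z{\left(p,X \right)} = \frac{\left(p + X\right) \frac{1}{X + \left(p + 3\right)}}{3} = \frac{\left(X + p\right) \frac{1}{X + \left(3 + p\right)}}{3} = \frac{\left(X + p\right) \frac{1}{3 + X + p}}{3} = \frac{\frac{1}{3 + X + p} \left(X + p\right)}{3} = \frac{X + p}{3 \left(3 + X + p\right)}$)
$y = -5$
$r{\left(O \right)} = -5 + O$ ($r{\left(O \right)} = O - 5 = -5 + O$)
$C{\left(a \right)} = -28$ ($C{\left(a \right)} = \left(-28\right) 1 = -28$)
$C{\left(-176 \right)} - 56 r{\left(z{\left(5,4 \right)} \right)} = -28 - 56 \left(-5 + \frac{4 + 5}{3 \left(3 + 4 + 5\right)}\right) = -28 - 56 \left(-5 + \frac{1}{3} \cdot \frac{1}{12} \cdot 9\right) = -28 - 56 \left(-5 + \frac{1}{4}\right) = -28 - 56 \left(- \frac{19}{4}\right) = -28 - -266 = -28 + 266 = 238$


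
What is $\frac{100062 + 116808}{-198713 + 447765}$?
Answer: $\frac{108435}{124526} \approx 0.87078$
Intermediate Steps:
$\frac{100062 + 116808}{-198713 + 447765} = \frac{216870}{249052} = 216870 \cdot \frac{1}{249052} = \frac{108435}{124526}$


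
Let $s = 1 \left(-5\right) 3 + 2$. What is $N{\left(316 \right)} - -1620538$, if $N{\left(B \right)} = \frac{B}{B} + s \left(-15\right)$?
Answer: $1620734$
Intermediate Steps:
$s = -13$ ($s = \left(-5\right) 3 + 2 = -15 + 2 = -13$)
$N{\left(B \right)} = 196$ ($N{\left(B \right)} = \frac{B}{B} - -195 = 1 + 195 = 196$)
$N{\left(316 \right)} - -1620538 = 196 - -1620538 = 196 + 1620538 = 1620734$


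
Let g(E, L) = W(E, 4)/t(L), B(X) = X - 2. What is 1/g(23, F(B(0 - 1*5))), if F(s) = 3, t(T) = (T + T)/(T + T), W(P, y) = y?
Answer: ¼ ≈ 0.25000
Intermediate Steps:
B(X) = -2 + X
t(T) = 1 (t(T) = (2*T)/((2*T)) = (2*T)*(1/(2*T)) = 1)
g(E, L) = 4 (g(E, L) = 4/1 = 4*1 = 4)
1/g(23, F(B(0 - 1*5))) = 1/4 = ¼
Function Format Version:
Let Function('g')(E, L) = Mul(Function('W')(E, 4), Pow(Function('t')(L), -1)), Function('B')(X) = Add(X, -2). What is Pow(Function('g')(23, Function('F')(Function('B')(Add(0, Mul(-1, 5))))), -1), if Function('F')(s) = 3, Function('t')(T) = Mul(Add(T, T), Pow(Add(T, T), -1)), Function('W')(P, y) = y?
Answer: Rational(1, 4) ≈ 0.25000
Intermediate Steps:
Function('B')(X) = Add(-2, X)
Function('t')(T) = 1 (Function('t')(T) = Mul(Mul(2, T), Pow(Mul(2, T), -1)) = Mul(Mul(2, T), Mul(Rational(1, 2), Pow(T, -1))) = 1)
Function('g')(E, L) = 4 (Function('g')(E, L) = Mul(4, Pow(1, -1)) = Mul(4, 1) = 4)
Pow(Function('g')(23, Function('F')(Function('B')(Add(0, Mul(-1, 5))))), -1) = Pow(4, -1) = Rational(1, 4)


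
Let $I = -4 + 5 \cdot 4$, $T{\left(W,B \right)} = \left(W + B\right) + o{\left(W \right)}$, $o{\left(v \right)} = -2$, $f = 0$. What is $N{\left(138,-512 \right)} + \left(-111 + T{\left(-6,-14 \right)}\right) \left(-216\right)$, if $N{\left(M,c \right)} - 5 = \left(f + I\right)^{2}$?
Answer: $28989$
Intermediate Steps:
$T{\left(W,B \right)} = -2 + B + W$ ($T{\left(W,B \right)} = \left(W + B\right) - 2 = \left(B + W\right) - 2 = -2 + B + W$)
$I = 16$ ($I = -4 + 20 = 16$)
$N{\left(M,c \right)} = 261$ ($N{\left(M,c \right)} = 5 + \left(0 + 16\right)^{2} = 5 + 16^{2} = 5 + 256 = 261$)
$N{\left(138,-512 \right)} + \left(-111 + T{\left(-6,-14 \right)}\right) \left(-216\right) = 261 + \left(-111 - 22\right) \left(-216\right) = 261 - -28728 = 261 + 28728 = 28989$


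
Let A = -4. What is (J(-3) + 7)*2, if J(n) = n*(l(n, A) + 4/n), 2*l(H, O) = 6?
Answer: 4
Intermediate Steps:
l(H, O) = 3 (l(H, O) = (½)*6 = 3)
J(n) = n*(3 + 4/n)
(J(-3) + 7)*2 = ((4 + 3*(-3)) + 7)*2 = ((4 - 9) + 7)*2 = (-5 + 7)*2 = 2*2 = 4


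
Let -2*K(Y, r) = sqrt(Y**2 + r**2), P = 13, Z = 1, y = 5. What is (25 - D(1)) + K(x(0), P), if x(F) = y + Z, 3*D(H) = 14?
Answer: 61/3 - sqrt(205)/2 ≈ 13.174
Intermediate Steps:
D(H) = 14/3 (D(H) = (1/3)*14 = 14/3)
x(F) = 6 (x(F) = 5 + 1 = 6)
K(Y, r) = -sqrt(Y**2 + r**2)/2
(25 - D(1)) + K(x(0), P) = (25 - 1*14/3) - sqrt(6**2 + 13**2)/2 = (25 - 14/3) - sqrt(36 + 169)/2 = 61/3 - sqrt(205)/2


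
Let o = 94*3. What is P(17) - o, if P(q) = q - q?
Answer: -282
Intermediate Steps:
P(q) = 0
o = 282
P(17) - o = 0 - 1*282 = 0 - 282 = -282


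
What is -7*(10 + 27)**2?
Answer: -9583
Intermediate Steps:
-7*(10 + 27)**2 = -7*37**2 = -7*1369 = -9583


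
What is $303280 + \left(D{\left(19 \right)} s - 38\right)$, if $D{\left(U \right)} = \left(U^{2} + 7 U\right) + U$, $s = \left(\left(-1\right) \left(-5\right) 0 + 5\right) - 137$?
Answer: $235526$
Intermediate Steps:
$s = -132$ ($s = \left(5 \cdot 0 + 5\right) - 137 = \left(0 + 5\right) - 137 = 5 - 137 = -132$)
$D{\left(U \right)} = U^{2} + 8 U$
$303280 + \left(D{\left(19 \right)} s - 38\right) = 303280 + \left(19 \left(8 + 19\right) \left(-132\right) - 38\right) = 303280 + \left(19 \cdot 27 \left(-132\right) - 38\right) = 303280 + \left(513 \left(-132\right) - 38\right) = 303280 - 67754 = 235526$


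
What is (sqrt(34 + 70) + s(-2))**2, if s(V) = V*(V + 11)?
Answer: 428 - 72*sqrt(26) ≈ 60.871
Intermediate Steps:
s(V) = V*(11 + V)
(sqrt(34 + 70) + s(-2))**2 = (sqrt(34 + 70) - 2*(11 - 2))**2 = (sqrt(104) - 2*9)**2 = (2*sqrt(26) - 18)**2 = (-18 + 2*sqrt(26))**2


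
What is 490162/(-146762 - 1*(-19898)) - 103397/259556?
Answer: -17542730635/4116039048 ≈ -4.2620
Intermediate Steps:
490162/(-146762 - 1*(-19898)) - 103397/259556 = 490162/(-146762 + 19898) - 103397*1/259556 = 490162/(-126864) - 103397/259556 = 490162*(-1/126864) - 103397/259556 = -245081/63432 - 103397/259556 = -17542730635/4116039048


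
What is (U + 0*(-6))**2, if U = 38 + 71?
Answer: 11881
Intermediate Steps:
U = 109
(U + 0*(-6))**2 = (109 + 0*(-6))**2 = (109 + 0)**2 = 109**2 = 11881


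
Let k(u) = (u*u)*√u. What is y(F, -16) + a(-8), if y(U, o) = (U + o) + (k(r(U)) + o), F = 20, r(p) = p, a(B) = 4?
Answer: -8 + 800*√5 ≈ 1780.9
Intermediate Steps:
k(u) = u^(5/2) (k(u) = u²*√u = u^(5/2))
y(U, o) = U + U^(5/2) + 2*o (y(U, o) = (U + o) + (U^(5/2) + o) = (U + o) + (o + U^(5/2)) = U + U^(5/2) + 2*o)
y(F, -16) + a(-8) = (20 + 20^(5/2) + 2*(-16)) + 4 = (20 + 800*√5 - 32) + 4 = (-12 + 800*√5) + 4 = -8 + 800*√5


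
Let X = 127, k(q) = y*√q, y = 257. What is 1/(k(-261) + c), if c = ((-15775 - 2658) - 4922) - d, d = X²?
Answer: -39484/1576225045 - 771*I*√29/1576225045 ≈ -2.505e-5 - 2.6341e-6*I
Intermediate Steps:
k(q) = 257*√q
d = 16129 (d = 127² = 16129)
c = -39484 (c = ((-15775 - 2658) - 4922) - 1*16129 = (-18433 - 4922) - 16129 = -23355 - 16129 = -39484)
1/(k(-261) + c) = 1/(257*√(-261) - 39484) = 1/(257*(3*I*√29) - 39484) = 1/(771*I*√29 - 39484) = 1/(-39484 + 771*I*√29)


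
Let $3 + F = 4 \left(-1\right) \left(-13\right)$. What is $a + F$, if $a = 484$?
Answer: $533$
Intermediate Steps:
$F = 49$ ($F = -3 + 4 \left(-1\right) \left(-13\right) = -3 - -52 = -3 + 52 = 49$)
$a + F = 484 + 49 = 533$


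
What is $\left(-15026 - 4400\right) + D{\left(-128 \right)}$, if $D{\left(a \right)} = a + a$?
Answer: $-19682$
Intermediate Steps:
$D{\left(a \right)} = 2 a$
$\left(-15026 - 4400\right) + D{\left(-128 \right)} = \left(-15026 - 4400\right) + 2 \left(-128\right) = -19426 - 256 = -19682$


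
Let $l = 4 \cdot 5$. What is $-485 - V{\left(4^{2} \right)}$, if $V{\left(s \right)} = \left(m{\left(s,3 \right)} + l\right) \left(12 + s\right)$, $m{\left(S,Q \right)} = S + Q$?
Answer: $-1577$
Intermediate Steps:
$m{\left(S,Q \right)} = Q + S$
$l = 20$
$V{\left(s \right)} = \left(12 + s\right) \left(23 + s\right)$ ($V{\left(s \right)} = \left(\left(3 + s\right) + 20\right) \left(12 + s\right) = \left(23 + s\right) \left(12 + s\right) = \left(12 + s\right) \left(23 + s\right)$)
$-485 - V{\left(4^{2} \right)} = -485 - \left(276 + \left(4^{2}\right)^{2} + 35 \cdot 4^{2}\right) = -485 - \left(276 + 16^{2} + 35 \cdot 16\right) = -485 - \left(276 + 256 + 560\right) = -485 - 1092 = -1577$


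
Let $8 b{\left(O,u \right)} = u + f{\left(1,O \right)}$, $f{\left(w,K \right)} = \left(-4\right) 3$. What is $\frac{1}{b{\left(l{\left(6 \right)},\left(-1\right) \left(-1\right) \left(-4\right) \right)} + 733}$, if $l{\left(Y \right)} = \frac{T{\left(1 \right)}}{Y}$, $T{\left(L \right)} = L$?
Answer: $\frac{1}{731} \approx 0.001368$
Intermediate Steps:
$f{\left(w,K \right)} = -12$
$l{\left(Y \right)} = \frac{1}{Y}$ ($l{\left(Y \right)} = 1 \frac{1}{Y} = \frac{1}{Y}$)
$b{\left(O,u \right)} = - \frac{3}{2} + \frac{u}{8}$ ($b{\left(O,u \right)} = \frac{u - 12}{8} = \frac{-12 + u}{8} = - \frac{3}{2} + \frac{u}{8}$)
$\frac{1}{b{\left(l{\left(6 \right)},\left(-1\right) \left(-1\right) \left(-4\right) \right)} + 733} = \frac{1}{\left(- \frac{3}{2} + \frac{\left(-1\right) \left(-1\right) \left(-4\right)}{8}\right) + 733} = \frac{1}{\left(- \frac{3}{2} + \frac{1 \left(-4\right)}{8}\right) + 733} = \frac{1}{\left(- \frac{3}{2} + \frac{1}{8} \left(-4\right)\right) + 733} = \frac{1}{\left(- \frac{3}{2} - \frac{1}{2}\right) + 733} = \frac{1}{-2 + 733} = \frac{1}{731}$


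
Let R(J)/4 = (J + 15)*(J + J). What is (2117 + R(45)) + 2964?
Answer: 26681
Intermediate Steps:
R(J) = 8*J*(15 + J) (R(J) = 4*((J + 15)*(J + J)) = 4*((15 + J)*(2*J)) = 4*(2*J*(15 + J)) = 8*J*(15 + J))
(2117 + R(45)) + 2964 = (2117 + 8*45*(15 + 45)) + 2964 = (2117 + 8*45*60) + 2964 = (2117 + 21600) + 2964 = 23717 + 2964 = 26681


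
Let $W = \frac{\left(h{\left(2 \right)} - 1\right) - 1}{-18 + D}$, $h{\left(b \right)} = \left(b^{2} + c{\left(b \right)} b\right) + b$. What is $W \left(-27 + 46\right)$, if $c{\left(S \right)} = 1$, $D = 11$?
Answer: $- \frac{114}{7} \approx -16.286$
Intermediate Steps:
$h{\left(b \right)} = b^{2} + 2 b$ ($h{\left(b \right)} = \left(b^{2} + 1 b\right) + b = \left(b^{2} + b\right) + b = \left(b + b^{2}\right) + b = b^{2} + 2 b$)
$W = - \frac{6}{7}$ ($W = \frac{\left(2 \left(2 + 2\right) - 1\right) - 1}{-18 + 11} = \frac{\left(2 \cdot 4 - 1\right) - 1}{-7} = \left(\left(8 - 1\right) - 1\right) \left(- \frac{1}{7}\right) = \left(7 - 1\right) \left(- \frac{1}{7}\right) = 6 \left(- \frac{1}{7}\right) = - \frac{6}{7} \approx -0.85714$)
$W \left(-27 + 46\right) = - \frac{6 \left(-27 + 46\right)}{7} = \left(- \frac{6}{7}\right) 19 = - \frac{114}{7}$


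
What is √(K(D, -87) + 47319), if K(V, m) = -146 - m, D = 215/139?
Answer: 2*√11815 ≈ 217.39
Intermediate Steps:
D = 215/139 (D = 215*(1/139) = 215/139 ≈ 1.5468)
√(K(D, -87) + 47319) = √((-146 - 1*(-87)) + 47319) = √((-146 + 87) + 47319) = √(-59 + 47319) = √47260 = 2*√11815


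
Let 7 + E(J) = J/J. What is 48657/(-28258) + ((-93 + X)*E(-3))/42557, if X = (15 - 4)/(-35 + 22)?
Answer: -26712198777/15633484178 ≈ -1.7087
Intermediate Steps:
E(J) = -6 (E(J) = -7 + J/J = -7 + 1 = -6)
X = -11/13 (X = 11/(-13) = 11*(-1/13) = -11/13 ≈ -0.84615)
48657/(-28258) + ((-93 + X)*E(-3))/42557 = 48657/(-28258) + ((-93 - 11/13)*(-6))/42557 = 48657*(-1/28258) - 1220/13*(-6)*(1/42557) = -48657/28258 + (7320/13)*(1/42557) = -48657/28258 + 7320/553241 = -26712198777/15633484178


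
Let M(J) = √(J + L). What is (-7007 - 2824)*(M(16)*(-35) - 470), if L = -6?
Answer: 4620570 + 344085*√10 ≈ 5.7087e+6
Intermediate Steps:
M(J) = √(-6 + J) (M(J) = √(J - 6) = √(-6 + J))
(-7007 - 2824)*(M(16)*(-35) - 470) = (-7007 - 2824)*(√(-6 + 16)*(-35) - 470) = -9831*(√10*(-35) - 470) = -9831*(-35*√10 - 470) = -9831*(-470 - 35*√10) = 4620570 + 344085*√10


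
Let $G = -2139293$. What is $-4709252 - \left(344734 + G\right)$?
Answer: $-2914693$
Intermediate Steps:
$-4709252 - \left(344734 + G\right) = -4709252 - -1794559 = -4709252 + \left(-344734 + 2139293\right) = -4709252 + 1794559 = -2914693$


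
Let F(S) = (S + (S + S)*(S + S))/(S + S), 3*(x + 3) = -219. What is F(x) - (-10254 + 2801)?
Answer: 14603/2 ≈ 7301.5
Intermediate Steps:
x = -76 (x = -3 + (⅓)*(-219) = -3 - 73 = -76)
F(S) = (S + 4*S²)/(2*S) (F(S) = (S + (2*S)*(2*S))/((2*S)) = (S + 4*S²)*(1/(2*S)) = (S + 4*S²)/(2*S))
F(x) - (-10254 + 2801) = (½ + 2*(-76)) - (-10254 + 2801) = (½ - 152) - 1*(-7453) = -303/2 + 7453 = 14603/2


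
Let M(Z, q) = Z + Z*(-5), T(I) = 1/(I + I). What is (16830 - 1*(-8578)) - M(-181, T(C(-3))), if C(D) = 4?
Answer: 24684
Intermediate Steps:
T(I) = 1/(2*I)
M(Z, q) = -4*Z (M(Z, q) = Z - 5*Z = -4*Z)
(16830 - 1*(-8578)) - M(-181, T(C(-3))) = (16830 - 1*(-8578)) - (-4)*(-181) = (16830 + 8578) - 1*724 = 25408 - 724 = 24684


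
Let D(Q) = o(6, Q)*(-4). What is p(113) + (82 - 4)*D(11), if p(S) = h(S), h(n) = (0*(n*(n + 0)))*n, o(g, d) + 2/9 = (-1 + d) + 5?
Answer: -13832/3 ≈ -4610.7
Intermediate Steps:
o(g, d) = 34/9 + d (o(g, d) = -2/9 + ((-1 + d) + 5) = -2/9 + (4 + d) = 34/9 + d)
h(n) = 0 (h(n) = (0*(n*n))*n = (0*n²)*n = 0*n = 0)
p(S) = 0
D(Q) = -136/9 - 4*Q (D(Q) = (34/9 + Q)*(-4) = -136/9 - 4*Q)
p(113) + (82 - 4)*D(11) = 0 + (82 - 4)*(-136/9 - 4*11) = 0 + 78*(-136/9 - 44) = 0 + 78*(-532/9) = 0 - 13832/3 = -13832/3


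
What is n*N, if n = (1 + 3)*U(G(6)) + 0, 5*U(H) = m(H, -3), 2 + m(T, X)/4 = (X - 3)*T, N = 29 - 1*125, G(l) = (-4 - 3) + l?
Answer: -6144/5 ≈ -1228.8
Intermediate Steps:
G(l) = -7 + l
N = -96 (N = 29 - 125 = -96)
m(T, X) = -8 + 4*T*(-3 + X) (m(T, X) = -8 + 4*((X - 3)*T) = -8 + 4*((-3 + X)*T) = -8 + 4*(T*(-3 + X)) = -8 + 4*T*(-3 + X))
U(H) = -8/5 - 24*H/5 (U(H) = (-8 - 12*H + 4*H*(-3))/5 = (-8 - 12*H - 12*H)/5 = (-8 - 24*H)/5 = -8/5 - 24*H/5)
n = 64/5 (n = (1 + 3)*(-8/5 - 24*(-7 + 6)/5) + 0 = 4*(-8/5 - 24/5*(-1)) + 0 = 4*(-8/5 + 24/5) + 0 = 4*(16/5) + 0 = 64/5 + 0 = 64/5 ≈ 12.800)
n*N = (64/5)*(-96) = -6144/5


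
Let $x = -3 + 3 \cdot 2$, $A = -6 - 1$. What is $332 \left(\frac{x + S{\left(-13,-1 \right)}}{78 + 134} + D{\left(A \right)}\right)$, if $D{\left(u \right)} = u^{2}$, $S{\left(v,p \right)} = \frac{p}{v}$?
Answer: $\frac{11211972}{689} \approx 16273.0$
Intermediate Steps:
$A = -7$
$x = 3$ ($x = -3 + 6 = 3$)
$332 \left(\frac{x + S{\left(-13,-1 \right)}}{78 + 134} + D{\left(A \right)}\right) = 332 \left(\frac{3 - \frac{1}{-13}}{78 + 134} + \left(-7\right)^{2}\right) = 332 \left(\frac{3 - - \frac{1}{13}}{212} + 49\right) = 332 \left(\left(3 + \frac{1}{13}\right) \frac{1}{212} + 49\right) = 332 \left(\frac{40}{13} \cdot \frac{1}{212} + 49\right) = 332 \left(\frac{10}{689} + 49\right) = 332 \cdot \frac{33771}{689} = \frac{11211972}{689}$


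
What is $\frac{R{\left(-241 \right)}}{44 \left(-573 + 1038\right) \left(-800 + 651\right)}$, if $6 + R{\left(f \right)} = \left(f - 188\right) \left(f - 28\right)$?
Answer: $- \frac{7693}{203236} \approx -0.037853$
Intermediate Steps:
$R{\left(f \right)} = -6 + \left(-188 + f\right) \left(-28 + f\right)$ ($R{\left(f \right)} = -6 + \left(f - 188\right) \left(f - 28\right) = -6 + \left(-188 + f\right) \left(-28 + f\right)$)
$\frac{R{\left(-241 \right)}}{44 \left(-573 + 1038\right) \left(-800 + 651\right)} = \frac{5258 + \left(-241\right)^{2} - -52056}{44 \left(-573 + 1038\right) \left(-800 + 651\right)} = \frac{5258 + 58081 + 52056}{44 \cdot 465 \left(-149\right)} = \frac{115395}{44 \left(-69285\right)} = \frac{115395}{-3048540} = 115395 \left(- \frac{1}{3048540}\right) = - \frac{7693}{203236}$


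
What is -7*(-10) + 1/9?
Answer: 631/9 ≈ 70.111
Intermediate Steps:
-7*(-10) + 1/9 = 70 + 1/9 = 631/9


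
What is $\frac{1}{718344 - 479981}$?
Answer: $\frac{1}{238363} \approx 4.1953 \cdot 10^{-6}$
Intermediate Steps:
$\frac{1}{718344 - 479981} = \frac{1}{238363}$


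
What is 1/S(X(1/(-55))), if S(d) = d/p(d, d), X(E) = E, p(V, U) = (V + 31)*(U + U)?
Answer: 3408/55 ≈ 61.964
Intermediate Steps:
p(V, U) = 2*U*(31 + V) (p(V, U) = (31 + V)*(2*U) = 2*U*(31 + V))
S(d) = 1/(2*(31 + d)) (S(d) = d/((2*d*(31 + d))) = d*(1/(2*d*(31 + d))) = 1/(2*(31 + d)))
1/S(X(1/(-55))) = 1/(1/(2*(31 + 1/(-55)))) = 1/(1/(2*(31 - 1/55))) = 1/(1/(2*(1704/55))) = 1/((½)*(55/1704)) = 1/(55/3408) = 3408/55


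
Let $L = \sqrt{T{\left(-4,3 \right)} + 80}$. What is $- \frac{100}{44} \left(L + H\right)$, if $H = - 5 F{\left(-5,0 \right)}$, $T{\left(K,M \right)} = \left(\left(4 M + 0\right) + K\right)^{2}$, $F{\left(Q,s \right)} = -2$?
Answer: $-50$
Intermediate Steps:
$T{\left(K,M \right)} = \left(K + 4 M\right)^{2}$ ($T{\left(K,M \right)} = \left(4 M + K\right)^{2} = \left(K + 4 M\right)^{2}$)
$L = 12$ ($L = \sqrt{\left(-4 + 4 \cdot 3\right)^{2} + 80} = \sqrt{\left(-4 + 12\right)^{2} + 80} = \sqrt{8^{2} + 80} = \sqrt{64 + 80} = \sqrt{144} = 12$)
$H = 10$ ($H = \left(-5\right) \left(-2\right) = 10$)
$- \frac{100}{44} \left(L + H\right) = - \frac{100}{44} \left(12 + 10\right) = \left(-100\right) \frac{1}{44} \cdot 22 = \left(- \frac{25}{11}\right) 22 = -50$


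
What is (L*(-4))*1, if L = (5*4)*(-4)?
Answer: 320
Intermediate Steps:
L = -80 (L = 20*(-4) = -80)
(L*(-4))*1 = -80*(-4)*1 = 320*1 = 320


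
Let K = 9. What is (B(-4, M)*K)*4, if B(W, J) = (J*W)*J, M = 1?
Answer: -144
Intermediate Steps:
B(W, J) = W*J²
(B(-4, M)*K)*4 = (-4*1²*9)*4 = (-4*1*9)*4 = -4*9*4 = -36*4 = -144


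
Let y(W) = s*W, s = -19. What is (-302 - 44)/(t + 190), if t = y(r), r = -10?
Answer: -173/190 ≈ -0.91053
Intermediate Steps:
y(W) = -19*W
t = 190 (t = -19*(-10) = 190)
(-302 - 44)/(t + 190) = (-302 - 44)/(190 + 190) = -346/380 = -346*1/380 = -173/190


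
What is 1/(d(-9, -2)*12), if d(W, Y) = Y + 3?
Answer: 1/12 ≈ 0.083333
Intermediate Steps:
d(W, Y) = 3 + Y
1/(d(-9, -2)*12) = 1/((3 - 2)*12) = 1/(1*12) = 1/12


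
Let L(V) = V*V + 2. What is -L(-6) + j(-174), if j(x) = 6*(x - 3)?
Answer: -1100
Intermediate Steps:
L(V) = 2 + V² (L(V) = V² + 2 = 2 + V²)
j(x) = -18 + 6*x (j(x) = 6*(-3 + x) = -18 + 6*x)
-L(-6) + j(-174) = -(2 + (-6)²) + (-18 + 6*(-174)) = -(2 + 36) + (-18 - 1044) = -1*38 - 1062 = -38 - 1062 = -1100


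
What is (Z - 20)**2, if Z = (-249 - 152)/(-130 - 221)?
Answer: 43811161/123201 ≈ 355.61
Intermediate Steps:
Z = 401/351 (Z = -401/(-351) = -401*(-1/351) = 401/351 ≈ 1.1425)
(Z - 20)**2 = (401/351 - 20)**2 = (-6619/351)**2 = 43811161/123201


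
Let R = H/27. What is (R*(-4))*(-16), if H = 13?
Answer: 832/27 ≈ 30.815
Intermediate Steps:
R = 13/27 ≈ 0.48148
(R*(-4))*(-16) = ((13/27)*(-4))*(-16) = -52/27*(-16) = 832/27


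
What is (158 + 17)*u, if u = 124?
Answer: 21700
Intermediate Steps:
(158 + 17)*u = (158 + 17)*124 = 175*124 = 21700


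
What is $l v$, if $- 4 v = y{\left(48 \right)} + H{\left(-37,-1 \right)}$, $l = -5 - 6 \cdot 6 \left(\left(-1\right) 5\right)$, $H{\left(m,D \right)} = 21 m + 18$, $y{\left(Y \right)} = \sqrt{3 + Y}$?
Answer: $\frac{132825}{4} - \frac{175 \sqrt{51}}{4} \approx 32894.0$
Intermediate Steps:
$H{\left(m,D \right)} = 18 + 21 m$
$l = 175$ ($l = -5 - 36 \left(-5\right) = -5 - -180 = -5 + 180 = 175$)
$v = \frac{759}{4} - \frac{\sqrt{51}}{4}$ ($v = - \frac{\sqrt{3 + 48} + \left(18 + 21 \left(-37\right)\right)}{4} = - \frac{\sqrt{51} + \left(18 - 777\right)}{4} = - \frac{\sqrt{51} - 759}{4} = - \frac{-759 + \sqrt{51}}{4} = \frac{759}{4} - \frac{\sqrt{51}}{4} \approx 187.96$)
$l v = 175 \left(\frac{759}{4} - \frac{\sqrt{51}}{4}\right) = \frac{132825}{4} - \frac{175 \sqrt{51}}{4}$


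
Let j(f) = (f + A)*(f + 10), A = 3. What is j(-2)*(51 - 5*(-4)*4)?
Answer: 1048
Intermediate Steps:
j(f) = (3 + f)*(10 + f) (j(f) = (f + 3)*(f + 10) = (3 + f)*(10 + f))
j(-2)*(51 - 5*(-4)*4) = (30 + (-2)² + 13*(-2))*(51 - 5*(-4)*4) = (30 + 4 - 26)*(51 + 20*4) = 8*(51 + 80) = 8*131 = 1048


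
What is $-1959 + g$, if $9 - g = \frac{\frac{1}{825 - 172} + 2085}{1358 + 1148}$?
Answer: $- \frac{1596188303}{818209} \approx -1950.8$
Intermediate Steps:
$g = \frac{6683128}{818209}$ ($g = 9 - \frac{\frac{1}{825 - 172} + 2085}{1358 + 1148} = 9 - \frac{\frac{1}{653} + 2085}{2506} = 9 - \left(\frac{1}{653} + 2085\right) \frac{1}{2506} = 9 - \frac{1361506}{653} \cdot \frac{1}{2506} = 9 - \frac{680753}{818209} = \frac{6683128}{818209} \approx 8.168$)
$-1959 + g = -1959 + \frac{6683128}{818209} = - \frac{1596188303}{818209}$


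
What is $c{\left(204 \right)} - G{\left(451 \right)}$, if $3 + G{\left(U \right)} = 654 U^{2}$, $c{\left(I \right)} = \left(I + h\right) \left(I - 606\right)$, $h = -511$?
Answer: $-132900837$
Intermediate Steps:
$c{\left(I \right)} = \left(-606 + I\right) \left(-511 + I\right)$ ($c{\left(I \right)} = \left(I - 511\right) \left(I - 606\right) = \left(-511 + I\right) \left(-606 + I\right) = \left(-606 + I\right) \left(-511 + I\right)$)
$G{\left(U \right)} = -3 + 654 U^{2}$
$c{\left(204 \right)} - G{\left(451 \right)} = \left(309666 + 204^{2} - 227868\right) - \left(-3 + 654 \cdot 451^{2}\right) = \left(309666 + 41616 - 227868\right) - \left(-3 + 654 \cdot 203401\right) = 123414 - \left(-3 + 133024254\right) = 123414 - 133024251 = -132900837$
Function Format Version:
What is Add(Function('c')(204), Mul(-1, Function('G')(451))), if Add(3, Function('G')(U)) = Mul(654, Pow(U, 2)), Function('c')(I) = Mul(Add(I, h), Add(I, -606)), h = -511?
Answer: -132900837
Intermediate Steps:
Function('c')(I) = Mul(Add(-606, I), Add(-511, I)) (Function('c')(I) = Mul(Add(I, -511), Add(I, -606)) = Mul(Add(-511, I), Add(-606, I)) = Mul(Add(-606, I), Add(-511, I)))
Function('G')(U) = Add(-3, Mul(654, Pow(U, 2)))
Add(Function('c')(204), Mul(-1, Function('G')(451))) = Add(Add(309666, Pow(204, 2), Mul(-1117, 204)), Mul(-1, Add(-3, Mul(654, Pow(451, 2))))) = Add(Add(309666, 41616, -227868), Mul(-1, Add(-3, Mul(654, 203401)))) = Add(123414, Mul(-1, Add(-3, 133024254))) = Add(123414, Mul(-1, 133024251)) = Add(123414, -133024251) = -132900837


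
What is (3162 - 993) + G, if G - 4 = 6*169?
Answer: 3187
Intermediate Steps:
G = 1018 (G = 4 + 6*169 = 4 + 1014 = 1018)
(3162 - 993) + G = (3162 - 993) + 1018 = 2169 + 1018 = 3187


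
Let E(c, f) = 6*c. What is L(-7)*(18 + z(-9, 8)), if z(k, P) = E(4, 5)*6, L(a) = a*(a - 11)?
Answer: 20412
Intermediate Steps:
L(a) = a*(-11 + a)
z(k, P) = 144 (z(k, P) = (6*4)*6 = 24*6 = 144)
L(-7)*(18 + z(-9, 8)) = (-7*(-11 - 7))*(18 + 144) = -7*(-18)*162 = 126*162 = 20412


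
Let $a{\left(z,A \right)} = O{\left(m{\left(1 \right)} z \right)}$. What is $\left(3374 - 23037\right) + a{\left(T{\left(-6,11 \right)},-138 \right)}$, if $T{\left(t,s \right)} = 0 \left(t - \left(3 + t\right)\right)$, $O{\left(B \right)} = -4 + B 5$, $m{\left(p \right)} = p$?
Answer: $-19667$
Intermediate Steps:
$O{\left(B \right)} = -4 + 5 B$
$T{\left(t,s \right)} = 0$ ($T{\left(t,s \right)} = 0 \left(-3\right) = 0$)
$a{\left(z,A \right)} = -4 + 5 z$ ($a{\left(z,A \right)} = -4 + 5 \cdot 1 z = -4 + 5 z$)
$\left(3374 - 23037\right) + a{\left(T{\left(-6,11 \right)},-138 \right)} = \left(3374 - 23037\right) + \left(-4 + 5 \cdot 0\right) = -19663 + \left(-4 + 0\right) = -19663 - 4 = -19667$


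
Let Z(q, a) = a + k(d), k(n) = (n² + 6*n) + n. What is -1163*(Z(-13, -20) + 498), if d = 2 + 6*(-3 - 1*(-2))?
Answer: -541958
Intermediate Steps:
d = -4 (d = 2 + 6*(-3 + 2) = 2 + 6*(-1) = 2 - 6 = -4)
k(n) = n² + 7*n
Z(q, a) = -12 + a (Z(q, a) = a - 4*(7 - 4) = a - 4*3 = a - 12 = -12 + a)
-1163*(Z(-13, -20) + 498) = -1163*((-12 - 20) + 498) = -1163*(-32 + 498) = -1163*466 = -541958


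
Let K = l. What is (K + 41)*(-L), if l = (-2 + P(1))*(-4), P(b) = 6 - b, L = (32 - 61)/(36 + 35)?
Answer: 841/71 ≈ 11.845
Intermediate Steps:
L = -29/71 ≈ -0.40845
l = -12 (l = (-2 + (6 - 1*1))*(-4) = (-2 + (6 - 1))*(-4) = (-2 + 5)*(-4) = 3*(-4) = -12)
K = -12
(K + 41)*(-L) = (-12 + 41)*(-1*(-29/71)) = 29*(29/71) = 841/71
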